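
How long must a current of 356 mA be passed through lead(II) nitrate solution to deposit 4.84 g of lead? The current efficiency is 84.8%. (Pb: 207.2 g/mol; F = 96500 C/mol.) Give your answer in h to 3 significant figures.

4.15 h

n(Pb) = 4.84 / 207.2 = 0.02336 mol
Pb²⁺ + 2e⁻ → Pb, so n(e⁻) = 2 × 0.02336 = 0.04672 mol
Q = 0.04672 × 96500 / 0.848 = 5317 C
t = Q / I = 5317 / 0.356 = 14940 s = 4.15 h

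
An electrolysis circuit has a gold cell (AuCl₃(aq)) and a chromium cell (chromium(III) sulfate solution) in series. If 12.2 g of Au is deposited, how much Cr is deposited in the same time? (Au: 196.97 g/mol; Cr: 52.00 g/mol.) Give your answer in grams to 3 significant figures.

n(Au) = 12.2 / 196.97 = 0.06194 mol
Au³⁺ + 3e⁻ → Au, so n(e⁻) = 3 × 0.06194 = 0.1858 mol
The cells are in series, so the same charge (and hence the same n(e⁻) = 0.1858 mol) passes through both.
Cr³⁺ + 3e⁻ → Cr, so n(Cr) = 0.1858 / 3 = 0.06193 mol
m(Cr) = 0.06193 × 52.00 = 3.22 g

3.22 g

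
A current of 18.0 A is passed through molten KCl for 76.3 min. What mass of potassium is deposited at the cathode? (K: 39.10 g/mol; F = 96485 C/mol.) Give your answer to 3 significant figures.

33.4 g

Q = It = 18.0 × 4578 = 82400 C
n(e⁻) = 82400 / 96485 = 0.8540 mol
K⁺ + e⁻ → K, so n(K) = 0.8540 mol
m = 0.8540 × 39.10 = 33.4 g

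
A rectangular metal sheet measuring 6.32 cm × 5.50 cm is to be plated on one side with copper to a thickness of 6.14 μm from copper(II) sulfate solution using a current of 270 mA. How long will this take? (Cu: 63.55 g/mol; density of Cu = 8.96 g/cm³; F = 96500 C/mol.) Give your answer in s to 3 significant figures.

Plated area = 6.32 × 5.50 = 34.76 cm²
Volume = 34.76 × 6.14×10⁻⁴ cm = 0.02134 cm³
m(Cu) = 0.02134 × 8.96 = 0.1912 g
n(Cu) = 0.1912 / 63.55 = 0.003009 mol; n(e⁻) = 2 × 0.003009 = 0.006018 mol
Q = 0.006018 × 96500 = 580.7 C
t = 580.7 / 0.270 = 2151 s

2150 s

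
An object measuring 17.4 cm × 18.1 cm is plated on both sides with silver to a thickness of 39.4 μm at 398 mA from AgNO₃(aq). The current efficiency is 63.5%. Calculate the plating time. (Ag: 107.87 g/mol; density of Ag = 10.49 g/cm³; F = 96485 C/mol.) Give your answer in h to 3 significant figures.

25.6 h

Plated area = 2 × 17.4 × 18.1 = 629.9 cm²
Volume = 629.9 × 39.4×10⁻⁴ cm = 2.482 cm³
m(Ag) = 2.482 × 10.49 = 26.04 g
n(Ag) = 26.04 / 107.87 = 0.2414 mol; n(e⁻) = 0.2414 mol
Q = 0.2414 × 96485 / 0.635 = 36680 C
t = 36680 / 0.398 = 92160 s = 25.6 h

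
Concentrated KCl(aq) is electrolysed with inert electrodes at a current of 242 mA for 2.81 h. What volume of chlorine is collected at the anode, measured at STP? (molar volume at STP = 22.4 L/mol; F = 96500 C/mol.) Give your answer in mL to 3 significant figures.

Q = 0.242 A × 10116 s = 2448 C
n(e⁻) = Q/F = 2448/96500 = 0.02537 mol
2Cl⁻ → Cl₂ + 2e⁻, so n(Cl₂) = 0.02537 / 2 = 0.01269 mol
V = 0.01269 × 22.4 = 0.2843 L
= 284 mL

284 mL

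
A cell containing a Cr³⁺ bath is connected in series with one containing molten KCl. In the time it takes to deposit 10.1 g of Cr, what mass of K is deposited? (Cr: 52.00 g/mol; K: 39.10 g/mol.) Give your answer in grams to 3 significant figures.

n(Cr) = 10.1 / 52.00 = 0.1942 mol
Cr³⁺ + 3e⁻ → Cr, so n(e⁻) = 3 × 0.1942 = 0.5826 mol
Same current for the same time ⇒ same n(e⁻) = 0.5826 mol in both cells.
K⁺ + e⁻ → K, so n(K) = 0.5826 mol
m(K) = 0.5826 × 39.10 = 22.8 g

22.8 g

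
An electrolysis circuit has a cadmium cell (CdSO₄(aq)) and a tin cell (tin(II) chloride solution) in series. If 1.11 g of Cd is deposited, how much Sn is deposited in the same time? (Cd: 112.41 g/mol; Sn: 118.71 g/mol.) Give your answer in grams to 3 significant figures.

1.17 g

n(Cd) = 1.11 / 112.41 = 0.009875 mol
Cd²⁺ + 2e⁻ → Cd, so n(e⁻) = 2 × 0.009875 = 0.01975 mol
Same current for the same time ⇒ same n(e⁻) = 0.01975 mol in both cells.
Sn²⁺ + 2e⁻ → Sn, so n(Sn) = 0.01975 / 2 = 0.009875 mol
m(Sn) = 0.009875 × 118.71 = 1.17 g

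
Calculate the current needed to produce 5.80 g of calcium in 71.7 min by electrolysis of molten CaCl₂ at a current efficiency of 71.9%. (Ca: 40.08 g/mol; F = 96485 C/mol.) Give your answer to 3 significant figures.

n(Ca) = 5.80 / 40.08 = 0.1447 mol
Ca²⁺ + 2e⁻ → Ca, so n(e⁻) = 2 × 0.1447 = 0.2894 mol
Q = 0.2894 × 96485 / 0.719 = 38840 C
I = Q / t = 38840 / 4302 s = 9.03 A

9.03 A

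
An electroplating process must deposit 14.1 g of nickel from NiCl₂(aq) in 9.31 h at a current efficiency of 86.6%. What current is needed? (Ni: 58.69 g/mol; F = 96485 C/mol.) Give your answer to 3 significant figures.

n(Ni) = 14.1 / 58.69 = 0.2402 mol
Ni²⁺ + 2e⁻ → Ni, so n(e⁻) = 2 × 0.2402 = 0.4804 mol
Q = 0.4804 × 96485 / 0.866 = 53520 C
I = Q / t = 53520 / 33516 s = 1.60 A

1.60 A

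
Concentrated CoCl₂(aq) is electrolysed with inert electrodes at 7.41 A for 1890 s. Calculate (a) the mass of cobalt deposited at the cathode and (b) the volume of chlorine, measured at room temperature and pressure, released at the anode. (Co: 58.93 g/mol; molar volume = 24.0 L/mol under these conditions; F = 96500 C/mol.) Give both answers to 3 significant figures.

Q = 7.41 × 1890 = 14000 C; n(e⁻) = 14000 / 96500 = 0.1451 mol
Cathode: Co²⁺ + 2e⁻ → Co → n(Co) = 0.1451/2 = 0.07255 mol → 4.28 g
Anode: 2Cl⁻ → Cl₂ + 2e⁻ → n(Cl₂) = 0.1451/2 = 0.07255 mol → 1.74 L

4.28 g Co; 1.74 L Cl₂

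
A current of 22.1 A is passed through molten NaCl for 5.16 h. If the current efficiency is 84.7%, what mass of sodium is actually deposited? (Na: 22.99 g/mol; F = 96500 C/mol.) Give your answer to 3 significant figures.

Q = 22.1 × 18576 = 4.105×10^5 C
n(e⁻) = 4.105×10^5 / 96500 = 4.254 mol
Na⁺ + e⁻ → Na, so theoretical m(Na) = 4.254 × 22.99 = 97.80 g
Actual mass = 84.7% × 97.80 = 82.8 g

82.8 g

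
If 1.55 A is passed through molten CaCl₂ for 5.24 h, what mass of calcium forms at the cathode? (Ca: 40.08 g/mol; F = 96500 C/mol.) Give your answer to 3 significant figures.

Q = It = 1.55 × 18864 = 29240 C
n(e⁻) = Q/F = 29240/96500 = 0.3030 mol
Ca²⁺ + 2e⁻ → Ca, so n(Ca) = 0.3030 / 2 = 0.1515 mol
m = 0.1515 × 40.08 = 6.07 g

6.07 g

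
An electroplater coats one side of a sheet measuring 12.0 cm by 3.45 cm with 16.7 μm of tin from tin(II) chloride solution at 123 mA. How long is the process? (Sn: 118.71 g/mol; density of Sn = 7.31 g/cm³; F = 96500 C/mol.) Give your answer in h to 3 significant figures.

Plated area = 12.0 × 3.45 = 41.40 cm²
Volume = 41.40 × 16.7×10⁻⁴ cm = 0.06914 cm³
m(Sn) = 0.06914 × 7.31 = 0.5054 g
n(Sn) = 0.5054 / 118.71 = 0.004257 mol; n(e⁻) = 2 × 0.004257 = 0.008514 mol
Q = 0.008514 × 96500 = 821.6 C
t = 821.6 / 0.123 = 6680 s = 1.86 h

1.86 h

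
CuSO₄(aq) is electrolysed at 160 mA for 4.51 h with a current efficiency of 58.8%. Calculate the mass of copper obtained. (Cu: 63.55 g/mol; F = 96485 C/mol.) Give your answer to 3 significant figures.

Q = 0.160 × 16236 = 2598 C
n(e⁻) = 2598 / 96485 = 0.02693 mol
Cu²⁺ + 2e⁻ → Cu, so theoretical m(Cu) = 0.01347 × 63.55 = 0.8560 g
Actual mass = 58.8% × 0.8560 = 0.503 g

0.503 g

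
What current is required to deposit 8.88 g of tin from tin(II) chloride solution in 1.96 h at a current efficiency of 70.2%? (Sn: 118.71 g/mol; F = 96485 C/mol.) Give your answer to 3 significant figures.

n(Sn) = 8.88 / 118.71 = 0.07480 mol
Sn²⁺ + 2e⁻ → Sn, so n(e⁻) = 2 × 0.07480 = 0.1496 mol
Q = 0.1496 × 96485 / 0.702 = 20560 C
I = Q / t = 20560 / 7056 s = 2.91 A

2.91 A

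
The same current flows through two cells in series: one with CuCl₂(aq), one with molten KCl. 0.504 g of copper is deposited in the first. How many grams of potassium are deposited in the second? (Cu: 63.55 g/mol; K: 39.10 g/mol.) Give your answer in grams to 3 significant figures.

0.620 g

n(Cu) = 0.504 / 63.55 = 0.007931 mol
Cu²⁺ + 2e⁻ → Cu, so n(e⁻) = 2 × 0.007931 = 0.01586 mol
Same current for the same time ⇒ same n(e⁻) = 0.01586 mol in both cells.
K⁺ + e⁻ → K, so n(K) = 0.01586 mol
m(K) = 0.01586 × 39.10 = 0.620 g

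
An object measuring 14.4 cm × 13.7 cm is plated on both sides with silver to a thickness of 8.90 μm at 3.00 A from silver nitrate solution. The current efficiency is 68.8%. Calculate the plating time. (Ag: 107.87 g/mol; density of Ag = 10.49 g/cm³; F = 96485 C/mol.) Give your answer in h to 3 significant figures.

0.443 h

Plated area = 2 × 14.4 × 13.7 = 394.6 cm²
Volume = 394.6 × 8.90×10⁻⁴ cm = 0.3512 cm³
m(Ag) = 0.3512 × 10.49 = 3.684 g
n(Ag) = 3.684 / 107.87 = 0.03415 mol; n(e⁻) = 0.03415 mol
Q = 0.03415 × 96485 / 0.688 = 4789 C
t = 4789 / 3.00 = 1596 s = 0.443 h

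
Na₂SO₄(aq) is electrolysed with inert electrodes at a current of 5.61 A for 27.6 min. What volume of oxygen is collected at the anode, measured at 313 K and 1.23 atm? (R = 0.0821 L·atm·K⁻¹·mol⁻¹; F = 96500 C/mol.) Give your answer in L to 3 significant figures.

Q = It = 5.61 × 1656 = 9290 C
n(e⁻) = 9290 / 96500 = 0.09627 mol
2H₂O → O₂ + 4H⁺ + 4e⁻, so n(O₂) = 0.09627 / 4 = 0.02407 mol
V = nRT/P = 0.02407 × 0.0821 × 313 / 1.23 = 0.5029 L

0.503 L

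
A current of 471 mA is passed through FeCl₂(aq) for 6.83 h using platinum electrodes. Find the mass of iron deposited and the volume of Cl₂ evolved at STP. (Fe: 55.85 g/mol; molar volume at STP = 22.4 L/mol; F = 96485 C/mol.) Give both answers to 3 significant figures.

Q = 0.471 × 24588 = 11580 C; n(e⁻) = 11580 / 96485 = 0.1200 mol
Cathode: Fe²⁺ + 2e⁻ → Fe → n(Fe) = 0.1200/2 = 0.06000 mol → 3.35 g
Anode: 2Cl⁻ → Cl₂ + 2e⁻ → n(Cl₂) = 0.1200/2 = 0.06000 mol → 1.34 L

3.35 g Fe; 1.34 L Cl₂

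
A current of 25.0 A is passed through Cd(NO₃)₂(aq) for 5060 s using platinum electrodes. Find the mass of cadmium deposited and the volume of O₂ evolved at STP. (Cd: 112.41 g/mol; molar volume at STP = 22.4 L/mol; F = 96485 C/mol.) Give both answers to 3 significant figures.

Q = 25.0 × 5060 = 1.265×10^5 C; n(e⁻) = 1.265×10^5 / 96485 = 1.311 mol
Cathode: Cd²⁺ + 2e⁻ → Cd → n(Cd) = 1.311/2 = 0.6555 mol → 73.7 g
Anode: 2H₂O → O₂ + 4H⁺ + 4e⁻ → n(O₂) = 1.311/4 = 0.3278 mol → 7.34 L

73.7 g Cd; 7.34 L O₂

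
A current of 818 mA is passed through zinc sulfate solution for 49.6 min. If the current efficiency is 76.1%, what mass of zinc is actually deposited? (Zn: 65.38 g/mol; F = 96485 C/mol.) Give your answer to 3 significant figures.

0.628 g

Q = 0.818 × 2976 = 2434 C
n(e⁻) = 2434 / 96485 = 0.02523 mol
Zn²⁺ + 2e⁻ → Zn, so theoretical m(Zn) = 0.01262 × 65.38 = 0.8251 g
Actual mass = 76.1% × 0.8251 = 0.628 g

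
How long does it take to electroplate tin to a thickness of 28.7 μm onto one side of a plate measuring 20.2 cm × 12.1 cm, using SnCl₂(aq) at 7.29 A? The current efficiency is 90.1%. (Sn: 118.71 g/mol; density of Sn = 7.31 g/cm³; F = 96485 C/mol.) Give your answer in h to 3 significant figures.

0.353 h

Plated area = 20.2 × 12.1 = 244.4 cm²
Volume = 244.4 × 28.7×10⁻⁴ cm = 0.7014 cm³
m(Sn) = 0.7014 × 7.31 = 5.127 g
n(Sn) = 5.127 / 118.71 = 0.04319 mol; n(e⁻) = 2 × 0.04319 = 0.08638 mol
Q = 0.08638 × 96485 / 0.901 = 9250 C
t = 9250 / 7.29 = 1269 s = 0.353 h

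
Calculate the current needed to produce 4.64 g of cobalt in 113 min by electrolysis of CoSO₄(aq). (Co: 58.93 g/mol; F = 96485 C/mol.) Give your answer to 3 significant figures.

2.24 A

n(Co) = 4.64 / 58.93 = 0.07874 mol
Co²⁺ + 2e⁻ → Co, so n(e⁻) = 2 × 0.07874 = 0.1575 mol
Q = 0.1575 × 96485 = 15200 C
I = Q / t = 15200 / 6780 s = 2.24 A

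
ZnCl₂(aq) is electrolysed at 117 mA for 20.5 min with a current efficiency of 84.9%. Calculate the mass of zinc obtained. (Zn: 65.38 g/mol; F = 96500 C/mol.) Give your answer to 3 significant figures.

0.0414 g

Q = 0.117 × 1230 = 143.9 C
n(e⁻) = 143.9 / 96500 = 0.001491 mol
Zn²⁺ + 2e⁻ → Zn, so theoretical m(Zn) = 7.455×10^-4 × 65.38 = 0.04874 g
Actual mass = 84.9% × 0.04874 = 0.0414 g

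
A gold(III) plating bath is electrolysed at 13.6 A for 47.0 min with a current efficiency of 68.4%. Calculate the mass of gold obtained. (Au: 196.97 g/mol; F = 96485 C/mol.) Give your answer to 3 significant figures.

17.9 g

Q = 13.6 × 2820 = 38350 C
n(e⁻) = 38350 / 96485 = 0.3975 mol
Au³⁺ + 3e⁻ → Au, so theoretical m(Au) = 0.1325 × 196.97 = 26.10 g
Actual mass = 68.4% × 26.10 = 17.9 g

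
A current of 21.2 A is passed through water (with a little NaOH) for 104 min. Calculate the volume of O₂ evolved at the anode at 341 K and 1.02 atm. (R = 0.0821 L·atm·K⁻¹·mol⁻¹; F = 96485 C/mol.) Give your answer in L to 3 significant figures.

Q = 21.2 A × 6240 s = 1.323×10^5 C
Moles of electrons = 1.323×10^5 / 96485 = 1.371 mol
2H₂O → O₂ + 4H⁺ + 4e⁻, so n(O₂) = 1.371 / 4 = 0.3428 mol
V = nRT/P = 0.3428 × 0.0821 × 341 / 1.02 = 9.409 L

9.41 L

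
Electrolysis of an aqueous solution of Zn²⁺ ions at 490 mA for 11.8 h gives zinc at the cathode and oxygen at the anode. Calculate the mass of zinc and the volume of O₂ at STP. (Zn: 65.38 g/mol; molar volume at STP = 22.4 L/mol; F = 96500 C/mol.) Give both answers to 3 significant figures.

7.05 g Zn; 1.21 L O₂

Q = 0.490 × 42480 = 20820 C; n(e⁻) = 20820 / 96500 = 0.2158 mol
Cathode: Zn²⁺ + 2e⁻ → Zn → n(Zn) = 0.2158/2 = 0.1079 mol → 7.05 g
Anode: 2H₂O → O₂ + 4H⁺ + 4e⁻ → n(O₂) = 0.2158/4 = 0.05395 mol → 1.21 L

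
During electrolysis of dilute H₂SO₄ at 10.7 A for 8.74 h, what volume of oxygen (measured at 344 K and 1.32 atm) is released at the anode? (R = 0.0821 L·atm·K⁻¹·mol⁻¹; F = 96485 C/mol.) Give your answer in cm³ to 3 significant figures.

18700 cm³

Q = It = 10.7 × 31464 = 3.367×10^5 C
n(e⁻) = Q/F = 3.367×10^5/96485 = 3.490 mol
2H₂O → O₂ + 4H⁺ + 4e⁻, so n(O₂) = 3.490 / 4 = 0.8725 mol
V = nRT/P = 0.8725 × 0.0821 × 344 / 1.32 = 18.67 L
= 18700 cm³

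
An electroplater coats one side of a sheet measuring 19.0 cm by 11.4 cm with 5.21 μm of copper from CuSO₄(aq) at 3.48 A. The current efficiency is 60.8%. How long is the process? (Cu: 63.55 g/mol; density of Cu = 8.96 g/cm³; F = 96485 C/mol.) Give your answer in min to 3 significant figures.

24.2 min

Plated area = 19.0 × 11.4 = 216.6 cm²
Volume = 216.6 × 5.21×10⁻⁴ cm = 0.1128 cm³
m(Cu) = 0.1128 × 8.96 = 1.011 g
n(Cu) = 1.011 / 63.55 = 0.01591 mol; n(e⁻) = 2 × 0.01591 = 0.03182 mol
Q = 0.03182 × 96485 / 0.608 = 5050 C
t = 5050 / 3.48 = 1451 s = 24.2 min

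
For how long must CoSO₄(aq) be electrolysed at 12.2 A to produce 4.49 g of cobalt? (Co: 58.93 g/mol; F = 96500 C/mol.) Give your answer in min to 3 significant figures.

n(Co) = 4.49 / 58.93 = 0.07619 mol
Co²⁺ + 2e⁻ → Co, so n(e⁻) = 2 × 0.07619 = 0.1524 mol
Q = 0.1524 × 96500 = 14710 C
t = Q / I = 14710 / 12.2 = 1206 s = 20.1 min

20.1 min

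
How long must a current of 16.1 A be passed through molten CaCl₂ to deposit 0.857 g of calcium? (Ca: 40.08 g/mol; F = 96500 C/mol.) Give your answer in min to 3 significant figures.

4.27 min

n(Ca) = 0.857 / 40.08 = 0.02138 mol
Ca²⁺ + 2e⁻ → Ca, so n(e⁻) = 2 × 0.02138 = 0.04276 mol
Q = 0.04276 × 96500 = 4126 C
t = Q / I = 4126 / 16.1 = 256.3 s = 4.27 min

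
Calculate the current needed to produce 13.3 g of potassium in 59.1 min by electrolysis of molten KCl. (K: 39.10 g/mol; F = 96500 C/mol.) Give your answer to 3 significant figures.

9.26 A

n(K) = 13.3 / 39.10 = 0.3402 mol
K⁺ + e⁻ → K, so n(e⁻) = 0.3402 mol
Q = 0.3402 × 96500 = 32830 C
I = Q / t = 32830 / 3546 s = 9.26 A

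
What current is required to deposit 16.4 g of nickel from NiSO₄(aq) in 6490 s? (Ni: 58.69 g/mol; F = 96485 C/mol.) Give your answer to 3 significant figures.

8.31 A

n(Ni) = 16.4 / 58.69 = 0.2794 mol
Ni²⁺ + 2e⁻ → Ni, so n(e⁻) = 2 × 0.2794 = 0.5588 mol
Q = 0.5588 × 96485 = 53920 C
I = Q / t = 53920 / 6490 s = 8.31 A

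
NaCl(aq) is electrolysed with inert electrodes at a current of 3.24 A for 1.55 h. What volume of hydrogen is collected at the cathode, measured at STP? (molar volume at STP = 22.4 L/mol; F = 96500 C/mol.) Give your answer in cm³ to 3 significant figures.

2100 cm³

Q = 3.24 A × 5580 s = 18080 C
n(e⁻) = 18080 / 96500 = 0.1874 mol
2H⁺ + 2e⁻ → H₂, so n(H₂) = 0.1874 / 2 = 0.09370 mol
V = 0.09370 × 22.4 = 2.099 L
= 2100 cm³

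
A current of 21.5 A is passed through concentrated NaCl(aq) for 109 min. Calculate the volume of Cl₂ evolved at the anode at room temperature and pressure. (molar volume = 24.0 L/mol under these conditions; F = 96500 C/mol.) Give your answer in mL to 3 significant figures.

Q = It = 21.5 × 6540 = 1.406×10^5 C
n(e⁻) = 1.406×10^5 / 96500 = 1.457 mol
2Cl⁻ → Cl₂ + 2e⁻, so n(Cl₂) = 1.457 / 2 = 0.7285 mol
V = 0.7285 × 24.0 = 17.48 L
= 17500 mL

17500 mL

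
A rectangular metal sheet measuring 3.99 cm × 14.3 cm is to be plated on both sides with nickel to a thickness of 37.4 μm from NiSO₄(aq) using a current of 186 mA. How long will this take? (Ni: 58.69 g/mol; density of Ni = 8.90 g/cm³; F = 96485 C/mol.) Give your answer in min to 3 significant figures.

1120 min

Plated area = 2 × 3.99 × 14.3 = 114.1 cm²
Volume = 114.1 × 37.4×10⁻⁴ cm = 0.4267 cm³
m(Ni) = 0.4267 × 8.90 = 3.798 g
n(Ni) = 3.798 / 58.69 = 0.06471 mol; n(e⁻) = 2 × 0.06471 = 0.1294 mol
Q = 0.1294 × 96485 = 12490 C
t = 12490 / 0.186 = 67150 s = 1120 min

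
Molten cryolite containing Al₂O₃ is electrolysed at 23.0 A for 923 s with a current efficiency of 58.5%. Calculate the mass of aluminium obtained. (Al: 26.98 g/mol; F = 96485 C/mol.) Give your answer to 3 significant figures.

Q = 23.0 × 923 = 21230 C
n(e⁻) = 21230 / 96485 = 0.2200 mol
Al³⁺ + 3e⁻ → Al, so theoretical m(Al) = 0.07333 × 26.98 = 1.978 g
Actual mass = 58.5% × 1.978 = 1.16 g

1.16 g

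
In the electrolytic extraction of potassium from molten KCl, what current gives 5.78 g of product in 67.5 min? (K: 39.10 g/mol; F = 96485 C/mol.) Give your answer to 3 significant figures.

3.52 A

n(K) = 5.78 / 39.10 = 0.1478 mol
K⁺ + e⁻ → K, so n(e⁻) = 0.1478 mol
Q = 0.1478 × 96485 = 14260 C
I = Q / t = 14260 / 4050 s = 3.52 A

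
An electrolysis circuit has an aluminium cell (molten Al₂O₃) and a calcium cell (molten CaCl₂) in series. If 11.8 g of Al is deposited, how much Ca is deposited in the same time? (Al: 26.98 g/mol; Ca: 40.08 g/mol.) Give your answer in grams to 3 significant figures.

26.3 g

n(Al) = 11.8 / 26.98 = 0.4374 mol
Al³⁺ + 3e⁻ → Al, so n(e⁻) = 3 × 0.4374 = 1.312 mol
In series, the same 1.312 mol of electrons flows through the second cell.
Ca²⁺ + 2e⁻ → Ca, so n(Ca) = 1.312 / 2 = 0.6560 mol
m(Ca) = 0.6560 × 40.08 = 26.3 g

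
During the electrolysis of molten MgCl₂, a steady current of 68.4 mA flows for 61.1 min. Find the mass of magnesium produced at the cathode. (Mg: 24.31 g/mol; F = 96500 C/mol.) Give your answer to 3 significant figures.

Charge passed = 0.0684 × 3666 = 250.8 C
n(e⁻) = 250.8 / 96500 = 0.002599 mol
Mg²⁺ + 2e⁻ → Mg, so n(Mg) = 0.002599 / 2 = 0.001300 mol
m = 0.001300 × 24.31 = 0.0316 g

0.0316 g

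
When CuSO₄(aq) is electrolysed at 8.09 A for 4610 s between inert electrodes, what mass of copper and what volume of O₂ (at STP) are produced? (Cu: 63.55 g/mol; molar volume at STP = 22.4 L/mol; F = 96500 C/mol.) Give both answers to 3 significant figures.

Q = 8.09 × 4610 = 37290 C; n(e⁻) = 37290 / 96500 = 0.3864 mol
Cathode: Cu²⁺ + 2e⁻ → Cu → n(Cu) = 0.3864/2 = 0.1932 mol → 12.3 g
Anode: 2H₂O → O₂ + 4H⁺ + 4e⁻ → n(O₂) = 0.3864/4 = 0.09660 mol → 2.16 L

12.3 g Cu; 2.16 L O₂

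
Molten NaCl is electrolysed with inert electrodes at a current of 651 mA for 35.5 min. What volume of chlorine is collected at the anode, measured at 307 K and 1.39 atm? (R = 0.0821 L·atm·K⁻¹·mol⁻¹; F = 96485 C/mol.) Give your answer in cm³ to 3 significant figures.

Q = It = 0.651 × 2130 = 1387 C
n(e⁻) = 1387 / 96485 = 0.01438 mol
2Cl⁻ → Cl₂ + 2e⁻, so n(Cl₂) = 0.01438 / 2 = 0.007190 mol
V = nRT/P = 0.007190 × 0.0821 × 307 / 1.39 = 0.1304 L
= 130 cm³

130 cm³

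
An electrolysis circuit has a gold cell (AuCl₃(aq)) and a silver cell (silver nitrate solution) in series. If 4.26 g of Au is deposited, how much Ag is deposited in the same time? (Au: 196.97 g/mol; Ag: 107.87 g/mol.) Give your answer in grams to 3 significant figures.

n(Au) = 4.26 / 196.97 = 0.02163 mol
Au³⁺ + 3e⁻ → Au, so n(e⁻) = 3 × 0.02163 = 0.06489 mol
In series, the same 0.06489 mol of electrons flows through the second cell.
Ag⁺ + e⁻ → Ag, so n(Ag) = 0.06489 mol
m(Ag) = 0.06489 × 107.87 = 7.00 g

7.00 g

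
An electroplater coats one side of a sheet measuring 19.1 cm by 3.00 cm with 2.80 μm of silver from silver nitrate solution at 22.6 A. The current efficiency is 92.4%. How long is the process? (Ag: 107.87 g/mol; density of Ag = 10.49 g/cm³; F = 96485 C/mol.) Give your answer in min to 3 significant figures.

Plated area = 19.1 × 3.00 = 57.30 cm²
Volume = 57.30 × 2.80×10⁻⁴ cm = 0.01604 cm³
m(Ag) = 0.01604 × 10.49 = 0.1683 g
n(Ag) = 0.1683 / 107.87 = 0.001560 mol; n(e⁻) = 0.001560 mol
Q = 0.001560 × 96485 / 0.924 = 162.9 C
t = 162.9 / 22.6 = 7.208 s = 0.120 min

0.120 min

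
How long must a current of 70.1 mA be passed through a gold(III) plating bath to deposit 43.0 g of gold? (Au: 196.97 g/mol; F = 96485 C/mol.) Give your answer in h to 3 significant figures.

n(Au) = 43.0 / 196.97 = 0.2183 mol
Au³⁺ + 3e⁻ → Au, so n(e⁻) = 3 × 0.2183 = 0.6549 mol
Q = 0.6549 × 96485 = 63190 C
t = Q / I = 63190 / 0.0701 = 9.014×10^5 s = 250 h

250 h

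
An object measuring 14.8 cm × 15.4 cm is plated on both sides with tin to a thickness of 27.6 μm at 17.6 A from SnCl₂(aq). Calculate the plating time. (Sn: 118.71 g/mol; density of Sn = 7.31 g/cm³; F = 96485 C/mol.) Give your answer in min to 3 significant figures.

Plated area = 2 × 14.8 × 15.4 = 455.8 cm²
Volume = 455.8 × 27.6×10⁻⁴ cm = 1.258 cm³
m(Sn) = 1.258 × 7.31 = 9.196 g
n(Sn) = 9.196 / 118.71 = 0.07747 mol; n(e⁻) = 2 × 0.07747 = 0.1549 mol
Q = 0.1549 × 96485 = 14950 C
t = 14950 / 17.6 = 849.4 s = 14.2 min

14.2 min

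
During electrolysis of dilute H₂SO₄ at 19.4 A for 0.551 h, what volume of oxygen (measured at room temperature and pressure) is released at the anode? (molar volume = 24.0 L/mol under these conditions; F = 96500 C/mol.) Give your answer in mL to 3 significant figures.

Q = It = 19.4 × 1983.6 = 38480 C
n(e⁻) = Q/F = 38480/96500 = 0.3988 mol
2H₂O → O₂ + 4H⁺ + 4e⁻, so n(O₂) = 0.3988 / 4 = 0.09970 mol
V = 0.09970 × 24.0 = 2.393 L
= 2390 mL

2390 mL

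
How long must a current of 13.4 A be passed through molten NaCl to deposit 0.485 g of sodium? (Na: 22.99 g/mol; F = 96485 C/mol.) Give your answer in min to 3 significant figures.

n(Na) = 0.485 / 22.99 = 0.02110 mol
Na⁺ + e⁻ → Na, so n(e⁻) = 0.02110 mol
Q = 0.02110 × 96485 = 2036 C
t = Q / I = 2036 / 13.4 = 151.9 s = 2.53 min

2.53 min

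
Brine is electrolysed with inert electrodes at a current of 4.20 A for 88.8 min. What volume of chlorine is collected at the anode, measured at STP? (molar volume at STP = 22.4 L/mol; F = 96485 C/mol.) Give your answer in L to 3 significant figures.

2.60 L

Q = It = 4.20 × 5328 = 22380 C
Moles of electrons = 22380 / 96485 = 0.2320 mol
2Cl⁻ → Cl₂ + 2e⁻, so n(Cl₂) = 0.2320 / 2 = 0.1160 mol
V = 0.1160 × 22.4 = 2.598 L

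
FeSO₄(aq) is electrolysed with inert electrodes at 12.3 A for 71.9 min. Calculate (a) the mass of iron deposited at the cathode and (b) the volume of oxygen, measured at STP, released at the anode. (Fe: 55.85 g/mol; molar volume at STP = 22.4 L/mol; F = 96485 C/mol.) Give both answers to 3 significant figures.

15.4 g Fe; 3.08 L O₂

Q = 12.3 × 4314 = 53060 C; n(e⁻) = 53060 / 96485 = 0.5499 mol
Cathode: Fe²⁺ + 2e⁻ → Fe → n(Fe) = 0.5499/2 = 0.2750 mol → 15.4 g
Anode: 2H₂O → O₂ + 4H⁺ + 4e⁻ → n(O₂) = 0.5499/4 = 0.1375 mol → 3.08 L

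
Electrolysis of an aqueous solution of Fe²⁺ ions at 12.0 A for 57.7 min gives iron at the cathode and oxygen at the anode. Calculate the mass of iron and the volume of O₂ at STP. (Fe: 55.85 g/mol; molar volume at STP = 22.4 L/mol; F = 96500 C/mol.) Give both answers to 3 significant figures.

12.0 g Fe; 2.41 L O₂

Q = 12.0 × 3462 = 41540 C; n(e⁻) = 41540 / 96500 = 0.4305 mol
Cathode: Fe²⁺ + 2e⁻ → Fe → n(Fe) = 0.4305/2 = 0.2153 mol → 12.0 g
Anode: 2H₂O → O₂ + 4H⁺ + 4e⁻ → n(O₂) = 0.4305/4 = 0.1076 mol → 2.41 L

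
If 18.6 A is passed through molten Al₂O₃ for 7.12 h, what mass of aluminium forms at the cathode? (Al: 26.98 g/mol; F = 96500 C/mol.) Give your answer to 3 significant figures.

44.4 g

Charge passed = 18.6 × 25632 = 4.768×10^5 C
Moles of electrons = 4.768×10^5 / 96500 = 4.941 mol
Al³⁺ + 3e⁻ → Al, so n(Al) = 4.941 / 3 = 1.647 mol
m = 1.647 × 26.98 = 44.4 g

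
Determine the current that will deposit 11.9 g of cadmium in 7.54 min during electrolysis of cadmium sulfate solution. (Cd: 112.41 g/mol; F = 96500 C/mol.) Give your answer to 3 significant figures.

45.2 A

n(Cd) = 11.9 / 112.41 = 0.1059 mol
Cd²⁺ + 2e⁻ → Cd, so n(e⁻) = 2 × 0.1059 = 0.2118 mol
Q = 0.2118 × 96500 = 20440 C
I = Q / t = 20440 / 452.4 s = 45.2 A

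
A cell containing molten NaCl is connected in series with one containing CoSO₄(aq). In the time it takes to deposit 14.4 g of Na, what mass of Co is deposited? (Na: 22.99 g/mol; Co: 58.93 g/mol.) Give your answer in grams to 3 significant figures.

n(Na) = 14.4 / 22.99 = 0.6264 mol
Na⁺ + e⁻ → Na, so n(e⁻) = 0.6264 mol
Since the cells are in series, n(e⁻) in the Co cell is also 0.6264 mol.
Co²⁺ + 2e⁻ → Co, so n(Co) = 0.6264 / 2 = 0.3132 mol
m(Co) = 0.3132 × 58.93 = 18.5 g

18.5 g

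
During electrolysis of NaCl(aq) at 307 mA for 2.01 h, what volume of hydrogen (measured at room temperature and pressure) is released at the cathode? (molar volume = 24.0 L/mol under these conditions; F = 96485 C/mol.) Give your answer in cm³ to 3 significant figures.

Q = 0.307 A × 7236 s = 2221 C
n(e⁻) = Q/F = 2221/96485 = 0.02302 mol
2H⁺ + 2e⁻ → H₂, so n(H₂) = 0.02302 / 2 = 0.01151 mol
V = 0.01151 × 24.0 = 0.2762 L
= 276 cm³

276 cm³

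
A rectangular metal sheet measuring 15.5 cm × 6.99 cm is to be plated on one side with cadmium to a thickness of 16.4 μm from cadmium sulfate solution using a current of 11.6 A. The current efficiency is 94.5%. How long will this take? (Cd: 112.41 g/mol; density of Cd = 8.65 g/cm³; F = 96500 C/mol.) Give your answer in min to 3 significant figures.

Plated area = 15.5 × 6.99 = 108.3 cm²
Volume = 108.3 × 16.4×10⁻⁴ cm = 0.1776 cm³
m(Cd) = 0.1776 × 8.65 = 1.536 g
n(Cd) = 1.536 / 112.41 = 0.01366 mol; n(e⁻) = 2 × 0.01366 = 0.02732 mol
Q = 0.02732 × 96500 / 0.945 = 2790 C
t = 2790 / 11.6 = 240.5 s = 4.01 min

4.01 min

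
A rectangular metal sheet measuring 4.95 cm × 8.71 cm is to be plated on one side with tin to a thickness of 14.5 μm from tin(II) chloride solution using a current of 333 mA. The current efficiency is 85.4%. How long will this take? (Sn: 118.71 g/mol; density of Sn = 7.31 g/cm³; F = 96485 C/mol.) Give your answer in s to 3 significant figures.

2610 s

Plated area = 4.95 × 8.71 = 43.11 cm²
Volume = 43.11 × 14.5×10⁻⁴ cm = 0.06251 cm³
m(Sn) = 0.06251 × 7.31 = 0.4569 g
n(Sn) = 0.4569 / 118.71 = 0.003849 mol; n(e⁻) = 2 × 0.003849 = 0.007698 mol
Q = 0.007698 × 96485 / 0.854 = 869.7 C
t = 869.7 / 0.333 = 2612 s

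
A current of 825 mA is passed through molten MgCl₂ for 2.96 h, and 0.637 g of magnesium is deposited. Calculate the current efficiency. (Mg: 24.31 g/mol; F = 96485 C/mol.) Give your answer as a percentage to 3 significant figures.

Q = 0.825 × 10656 = 8791 C
n(e⁻) = 8791 / 96485 = 0.09111 mol
Mg²⁺ + 2e⁻ → Mg, so theoretical n(Mg) = 0.04556 mol → 1.108 g
Efficiency = 0.637 / 1.108 = 0.5749 = 57.5%

57.5%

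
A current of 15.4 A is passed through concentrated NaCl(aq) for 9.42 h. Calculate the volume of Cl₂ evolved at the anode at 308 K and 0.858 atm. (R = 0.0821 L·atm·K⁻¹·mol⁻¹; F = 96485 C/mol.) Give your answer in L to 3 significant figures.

79.8 L

Q = 15.4 A × 33912 s = 5.222×10^5 C
n(e⁻) = 5.222×10^5 / 96485 = 5.412 mol
2Cl⁻ → Cl₂ + 2e⁻, so n(Cl₂) = 5.412 / 2 = 2.706 mol
V = nRT/P = 2.706 × 0.0821 × 308 / 0.858 = 79.75 L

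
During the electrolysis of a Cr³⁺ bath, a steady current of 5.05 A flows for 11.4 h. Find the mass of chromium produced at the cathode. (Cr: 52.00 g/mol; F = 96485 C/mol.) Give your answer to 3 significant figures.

37.2 g

Charge passed = 5.05 × 41040 = 2.073×10^5 C
n(e⁻) = 2.073×10^5 / 96485 = 2.149 mol
Cr³⁺ + 3e⁻ → Cr, so n(Cr) = 2.149 / 3 = 0.7163 mol
m = 0.7163 × 52.00 = 37.2 g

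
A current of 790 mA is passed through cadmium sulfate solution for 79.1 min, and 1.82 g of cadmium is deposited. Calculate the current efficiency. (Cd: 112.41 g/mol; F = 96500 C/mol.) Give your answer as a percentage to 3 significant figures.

Q = 0.790 × 4746 = 3749 C
n(e⁻) = 3749 / 96500 = 0.03885 mol
Cd²⁺ + 2e⁻ → Cd, so theoretical n(Cd) = 0.01943 mol → 2.184 g
Efficiency = 1.82 / 2.184 = 0.8333 = 83.3%

83.3%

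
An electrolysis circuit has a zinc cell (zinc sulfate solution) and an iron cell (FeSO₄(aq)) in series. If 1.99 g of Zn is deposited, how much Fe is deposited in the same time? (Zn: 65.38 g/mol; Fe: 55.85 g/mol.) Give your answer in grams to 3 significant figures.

n(Zn) = 1.99 / 65.38 = 0.03044 mol
Zn²⁺ + 2e⁻ → Zn, so n(e⁻) = 2 × 0.03044 = 0.06088 mol
Since the cells are in series, n(e⁻) in the Fe cell is also 0.06088 mol.
Fe²⁺ + 2e⁻ → Fe, so n(Fe) = 0.06088 / 2 = 0.03044 mol
m(Fe) = 0.03044 × 55.85 = 1.70 g

1.70 g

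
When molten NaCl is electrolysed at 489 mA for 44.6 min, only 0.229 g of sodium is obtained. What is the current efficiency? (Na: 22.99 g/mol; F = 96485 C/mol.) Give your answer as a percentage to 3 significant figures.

Q = 0.489 × 2676 = 1309 C
n(e⁻) = 1309 / 96485 = 0.01357 mol
Na⁺ + e⁻ → Na, so theoretical n(Na) = 0.01357 mol → 0.3120 g
Efficiency = 0.229 / 0.3120 = 0.7340 = 73.4%

73.4%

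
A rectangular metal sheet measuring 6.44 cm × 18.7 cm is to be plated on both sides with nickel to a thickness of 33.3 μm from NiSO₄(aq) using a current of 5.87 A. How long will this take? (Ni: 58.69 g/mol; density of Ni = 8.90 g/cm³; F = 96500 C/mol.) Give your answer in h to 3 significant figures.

Plated area = 2 × 6.44 × 18.7 = 240.9 cm²
Volume = 240.9 × 33.3×10⁻⁴ cm = 0.8022 cm³
m(Ni) = 0.8022 × 8.90 = 7.140 g
n(Ni) = 7.140 / 58.69 = 0.1217 mol; n(e⁻) = 2 × 0.1217 = 0.2434 mol
Q = 0.2434 × 96500 = 23490 C
t = 23490 / 5.87 = 4002 s = 1.11 h

1.11 h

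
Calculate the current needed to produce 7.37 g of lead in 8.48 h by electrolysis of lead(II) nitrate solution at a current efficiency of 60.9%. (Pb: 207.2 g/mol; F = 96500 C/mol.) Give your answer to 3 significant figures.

n(Pb) = 7.37 / 207.2 = 0.03557 mol
Pb²⁺ + 2e⁻ → Pb, so n(e⁻) = 2 × 0.03557 = 0.07114 mol
Q = 0.07114 × 96500 / 0.609 = 11270 C
I = Q / t = 11270 / 30528 s = 0.369 A

0.369 A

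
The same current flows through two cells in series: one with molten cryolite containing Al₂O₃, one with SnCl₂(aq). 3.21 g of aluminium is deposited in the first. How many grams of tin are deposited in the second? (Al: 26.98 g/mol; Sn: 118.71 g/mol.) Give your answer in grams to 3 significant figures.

n(Al) = 3.21 / 26.98 = 0.1190 mol
Al³⁺ + 3e⁻ → Al, so n(e⁻) = 3 × 0.1190 = 0.3570 mol
The cells are in series, so the same charge (and hence the same n(e⁻) = 0.3570 mol) passes through both.
Sn²⁺ + 2e⁻ → Sn, so n(Sn) = 0.3570 / 2 = 0.1785 mol
m(Sn) = 0.1785 × 118.71 = 21.2 g

21.2 g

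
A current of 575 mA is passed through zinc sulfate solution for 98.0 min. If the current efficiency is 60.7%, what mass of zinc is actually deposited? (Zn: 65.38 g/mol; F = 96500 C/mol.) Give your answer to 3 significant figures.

Q = 0.575 × 5880 = 3381 C
n(e⁻) = 3381 / 96500 = 0.03504 mol
Zn²⁺ + 2e⁻ → Zn, so theoretical m(Zn) = 0.01752 × 65.38 = 1.145 g
Actual mass = 60.7% × 1.145 = 0.695 g

0.695 g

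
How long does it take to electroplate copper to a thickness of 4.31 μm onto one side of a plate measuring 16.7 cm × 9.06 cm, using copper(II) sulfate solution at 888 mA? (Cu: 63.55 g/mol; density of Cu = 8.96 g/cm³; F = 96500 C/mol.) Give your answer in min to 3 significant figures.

33.3 min

Plated area = 16.7 × 9.06 = 151.3 cm²
Volume = 151.3 × 4.31×10⁻⁴ cm = 0.06521 cm³
m(Cu) = 0.06521 × 8.96 = 0.5843 g
n(Cu) = 0.5843 / 63.55 = 0.009194 mol; n(e⁻) = 2 × 0.009194 = 0.01839 mol
Q = 0.01839 × 96500 = 1775 C
t = 1775 / 0.888 = 1999 s = 33.3 min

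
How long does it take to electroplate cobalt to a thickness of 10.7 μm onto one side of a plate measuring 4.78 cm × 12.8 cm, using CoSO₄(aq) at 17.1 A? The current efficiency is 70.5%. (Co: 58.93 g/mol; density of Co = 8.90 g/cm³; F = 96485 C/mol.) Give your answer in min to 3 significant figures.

Plated area = 4.78 × 12.8 = 61.18 cm²
Volume = 61.18 × 10.7×10⁻⁴ cm = 0.06546 cm³
m(Co) = 0.06546 × 8.90 = 0.5826 g
n(Co) = 0.5826 / 58.93 = 0.009886 mol; n(e⁻) = 2 × 0.009886 = 0.01977 mol
Q = 0.01977 × 96485 / 0.705 = 2706 C
t = 2706 / 17.1 = 158.2 s = 2.64 min

2.64 min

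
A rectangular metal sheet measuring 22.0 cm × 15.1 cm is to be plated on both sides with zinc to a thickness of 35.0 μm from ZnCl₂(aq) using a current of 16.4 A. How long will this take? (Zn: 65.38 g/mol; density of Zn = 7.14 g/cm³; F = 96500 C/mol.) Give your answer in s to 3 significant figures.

2990 s

Plated area = 2 × 22.0 × 15.1 = 664.4 cm²
Volume = 664.4 × 35.0×10⁻⁴ cm = 2.325 cm³
m(Zn) = 2.325 × 7.14 = 16.60 g
n(Zn) = 16.60 / 65.38 = 0.2539 mol; n(e⁻) = 2 × 0.2539 = 0.5078 mol
Q = 0.5078 × 96500 = 49000 C
t = 49000 / 16.4 = 2988 s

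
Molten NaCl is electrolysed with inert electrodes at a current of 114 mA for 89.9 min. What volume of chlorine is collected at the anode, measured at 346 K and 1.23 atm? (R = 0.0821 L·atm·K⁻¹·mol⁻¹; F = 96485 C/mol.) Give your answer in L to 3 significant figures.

Q = It = 0.114 × 5394 = 614.9 C
n(e⁻) = 614.9 / 96485 = 0.006373 mol
2Cl⁻ → Cl₂ + 2e⁻, so n(Cl₂) = 0.006373 / 2 = 0.003187 mol
V = nRT/P = 0.003187 × 0.0821 × 346 / 1.23 = 0.07360 L

0.0736 L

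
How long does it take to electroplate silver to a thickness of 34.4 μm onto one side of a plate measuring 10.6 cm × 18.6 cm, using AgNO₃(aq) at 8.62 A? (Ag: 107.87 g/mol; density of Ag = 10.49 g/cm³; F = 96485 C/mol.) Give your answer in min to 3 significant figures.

Plated area = 10.6 × 18.6 = 197.2 cm²
Volume = 197.2 × 34.4×10⁻⁴ cm = 0.6784 cm³
m(Ag) = 0.6784 × 10.49 = 7.116 g
n(Ag) = 7.116 / 107.87 = 0.06597 mol; n(e⁻) = 0.06597 mol
Q = 0.06597 × 96485 = 6365 C
t = 6365 / 8.62 = 738.4 s = 12.3 min

12.3 min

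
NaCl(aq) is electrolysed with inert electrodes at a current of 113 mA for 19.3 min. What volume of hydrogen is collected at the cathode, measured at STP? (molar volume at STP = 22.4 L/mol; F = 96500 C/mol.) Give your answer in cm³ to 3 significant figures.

15.2 cm³

Q = 0.113 A × 1158 s = 130.9 C
n(e⁻) = Q/F = 130.9/96500 = 0.001356 mol
2H⁺ + 2e⁻ → H₂, so n(H₂) = 0.001356 / 2 = 6.780×10^-4 mol
V = 6.780×10^-4 × 22.4 = 0.01519 L
= 15.2 cm³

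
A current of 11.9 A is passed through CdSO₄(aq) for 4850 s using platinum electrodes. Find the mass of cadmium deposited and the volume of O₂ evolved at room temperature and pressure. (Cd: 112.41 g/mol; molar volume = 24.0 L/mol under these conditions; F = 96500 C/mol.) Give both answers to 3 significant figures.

33.6 g Cd; 3.59 L O₂

Q = 11.9 × 4850 = 57720 C; n(e⁻) = 57720 / 96500 = 0.5981 mol
Cathode: Cd²⁺ + 2e⁻ → Cd → n(Cd) = 0.5981/2 = 0.2991 mol → 33.6 g
Anode: 2H₂O → O₂ + 4H⁺ + 4e⁻ → n(O₂) = 0.5981/4 = 0.1495 mol → 3.59 L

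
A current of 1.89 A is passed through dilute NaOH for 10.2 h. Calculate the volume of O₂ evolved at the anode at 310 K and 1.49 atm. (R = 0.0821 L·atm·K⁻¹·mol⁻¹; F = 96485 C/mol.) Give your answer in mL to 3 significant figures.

3070 mL

Q = 1.89 A × 36720 s = 69400 C
n(e⁻) = Q/F = 69400/96485 = 0.7193 mol
2H₂O → O₂ + 4H⁺ + 4e⁻, so n(O₂) = 0.7193 / 4 = 0.1798 mol
V = nRT/P = 0.1798 × 0.0821 × 310 / 1.49 = 3.071 L
= 3070 mL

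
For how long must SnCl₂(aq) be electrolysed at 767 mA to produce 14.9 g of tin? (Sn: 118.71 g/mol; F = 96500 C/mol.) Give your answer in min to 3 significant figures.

526 min

n(Sn) = 14.9 / 118.71 = 0.1255 mol
Sn²⁺ + 2e⁻ → Sn, so n(e⁻) = 2 × 0.1255 = 0.2510 mol
Q = 0.2510 × 96500 = 24220 C
t = Q / I = 24220 / 0.767 = 31580 s = 526 min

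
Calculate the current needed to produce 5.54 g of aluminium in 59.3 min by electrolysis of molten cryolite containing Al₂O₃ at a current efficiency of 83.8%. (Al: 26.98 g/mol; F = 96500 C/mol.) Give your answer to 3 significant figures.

n(Al) = 5.54 / 26.98 = 0.2053 mol
Al³⁺ + 3e⁻ → Al, so n(e⁻) = 3 × 0.2053 = 0.6159 mol
Q = 0.6159 × 96500 / 0.838 = 70920 C
I = Q / t = 70920 / 3558 s = 19.9 A

19.9 A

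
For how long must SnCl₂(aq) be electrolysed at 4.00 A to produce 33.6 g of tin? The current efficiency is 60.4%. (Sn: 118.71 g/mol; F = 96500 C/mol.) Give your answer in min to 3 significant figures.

n(Sn) = 33.6 / 118.71 = 0.2830 mol
Sn²⁺ + 2e⁻ → Sn, so n(e⁻) = 2 × 0.2830 = 0.5660 mol
Q = 0.5660 × 96500 / 0.604 = 90430 C
t = Q / I = 90430 / 4.00 = 22610 s = 377 min

377 min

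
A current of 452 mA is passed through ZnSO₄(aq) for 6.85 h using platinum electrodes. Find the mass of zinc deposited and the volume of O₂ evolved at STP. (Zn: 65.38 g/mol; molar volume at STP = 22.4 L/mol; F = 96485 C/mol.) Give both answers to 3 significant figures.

3.78 g Zn; 0.647 L O₂

Q = 0.452 × 24660 = 11150 C; n(e⁻) = 11150 / 96485 = 0.1156 mol
Cathode: Zn²⁺ + 2e⁻ → Zn → n(Zn) = 0.1156/2 = 0.05780 mol → 3.78 g
Anode: 2H₂O → O₂ + 4H⁺ + 4e⁻ → n(O₂) = 0.1156/4 = 0.02890 mol → 0.647 L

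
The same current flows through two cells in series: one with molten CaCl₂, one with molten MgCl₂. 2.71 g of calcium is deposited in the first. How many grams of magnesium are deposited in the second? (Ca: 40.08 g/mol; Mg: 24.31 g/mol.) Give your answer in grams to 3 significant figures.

1.64 g

n(Ca) = 2.71 / 40.08 = 0.06761 mol
Ca²⁺ + 2e⁻ → Ca, so n(e⁻) = 2 × 0.06761 = 0.1352 mol
In series, the same 0.1352 mol of electrons flows through the second cell.
Mg²⁺ + 2e⁻ → Mg, so n(Mg) = 0.1352 / 2 = 0.06760 mol
m(Mg) = 0.06760 × 24.31 = 1.64 g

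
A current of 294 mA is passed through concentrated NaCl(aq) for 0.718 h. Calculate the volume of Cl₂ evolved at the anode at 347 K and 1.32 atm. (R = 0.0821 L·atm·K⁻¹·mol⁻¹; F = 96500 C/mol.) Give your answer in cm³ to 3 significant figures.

85.0 cm³

Charge passed = 0.294 × 2584.8 = 759.9 C
Moles of electrons = 759.9 / 96500 = 0.007875 mol
2Cl⁻ → Cl₂ + 2e⁻, so n(Cl₂) = 0.007875 / 2 = 0.003938 mol
V = nRT/P = 0.003938 × 0.0821 × 347 / 1.32 = 0.08499 L
= 85.0 cm³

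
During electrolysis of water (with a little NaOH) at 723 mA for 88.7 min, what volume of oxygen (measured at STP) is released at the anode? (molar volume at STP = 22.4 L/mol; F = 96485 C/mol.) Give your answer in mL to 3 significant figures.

Charge passed = 0.723 × 5322 = 3848 C
n(e⁻) = 3848 / 96485 = 0.03988 mol
2H₂O → O₂ + 4H⁺ + 4e⁻, so n(O₂) = 0.03988 / 4 = 0.009970 mol
V = 0.009970 × 22.4 = 0.2233 L
= 223 mL

223 mL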